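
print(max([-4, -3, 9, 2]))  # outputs 9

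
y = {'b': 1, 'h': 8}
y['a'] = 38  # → {'b': 1, 'h': 8, 'a': 38}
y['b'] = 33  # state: {'b': 33, 'h': 8, 'a': 38}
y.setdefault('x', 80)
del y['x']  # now {'b': 33, 'h': 8, 'a': 38}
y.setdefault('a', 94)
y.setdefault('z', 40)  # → 40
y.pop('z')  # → 40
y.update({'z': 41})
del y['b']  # {'h': 8, 'a': 38, 'z': 41}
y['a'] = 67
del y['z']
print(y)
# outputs {'h': 8, 'a': 67}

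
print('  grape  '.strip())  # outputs grape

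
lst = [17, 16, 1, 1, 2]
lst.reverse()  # [2, 1, 1, 16, 17]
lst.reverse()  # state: [17, 16, 1, 1, 2]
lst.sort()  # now [1, 1, 2, 16, 17]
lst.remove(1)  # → [1, 2, 16, 17]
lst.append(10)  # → [1, 2, 16, 17, 10]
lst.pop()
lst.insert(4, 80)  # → [1, 2, 16, 17, 80]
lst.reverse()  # [80, 17, 16, 2, 1]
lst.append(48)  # [80, 17, 16, 2, 1, 48]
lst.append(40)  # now [80, 17, 16, 2, 1, 48, 40]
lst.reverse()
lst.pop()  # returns 80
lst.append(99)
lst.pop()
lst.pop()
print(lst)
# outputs [40, 48, 1, 2, 16]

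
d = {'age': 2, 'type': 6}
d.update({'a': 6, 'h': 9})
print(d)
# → {'age': 2, 'type': 6, 'a': 6, 'h': 9}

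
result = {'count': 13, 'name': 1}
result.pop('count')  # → 13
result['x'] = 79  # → {'name': 1, 'x': 79}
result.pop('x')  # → 79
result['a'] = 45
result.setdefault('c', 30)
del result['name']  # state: {'a': 45, 'c': 30}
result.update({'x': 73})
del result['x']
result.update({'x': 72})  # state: {'a': 45, 'c': 30, 'x': 72}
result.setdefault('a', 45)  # 45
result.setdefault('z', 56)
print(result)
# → {'a': 45, 'c': 30, 'x': 72, 'z': 56}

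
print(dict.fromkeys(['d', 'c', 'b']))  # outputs {'d': None, 'c': None, 'b': None}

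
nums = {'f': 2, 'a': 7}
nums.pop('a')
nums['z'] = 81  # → {'f': 2, 'z': 81}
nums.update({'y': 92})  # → {'f': 2, 'z': 81, 'y': 92}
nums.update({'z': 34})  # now {'f': 2, 'z': 34, 'y': 92}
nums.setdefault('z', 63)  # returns 34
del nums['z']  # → {'f': 2, 'y': 92}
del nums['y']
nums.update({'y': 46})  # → {'f': 2, 'y': 46}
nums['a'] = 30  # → {'f': 2, 'y': 46, 'a': 30}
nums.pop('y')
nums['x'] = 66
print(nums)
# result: {'f': 2, 'a': 30, 'x': 66}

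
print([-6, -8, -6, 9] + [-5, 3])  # [-6, -8, -6, 9, -5, 3]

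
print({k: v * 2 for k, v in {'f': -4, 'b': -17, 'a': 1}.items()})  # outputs {'f': -8, 'b': -34, 'a': 2}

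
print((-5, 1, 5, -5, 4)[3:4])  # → (-5,)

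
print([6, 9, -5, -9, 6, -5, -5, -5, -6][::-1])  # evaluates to [-6, -5, -5, -5, 6, -9, -5, 9, 6]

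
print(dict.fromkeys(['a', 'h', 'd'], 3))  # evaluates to {'a': 3, 'h': 3, 'd': 3}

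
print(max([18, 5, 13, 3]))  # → 18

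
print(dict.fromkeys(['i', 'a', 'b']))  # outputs {'i': None, 'a': None, 'b': None}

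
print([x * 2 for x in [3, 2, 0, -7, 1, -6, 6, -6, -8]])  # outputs [6, 4, 0, -14, 2, -12, 12, -12, -16]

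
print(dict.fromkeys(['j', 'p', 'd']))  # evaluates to {'j': None, 'p': None, 'd': None}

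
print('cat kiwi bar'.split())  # ['cat', 'kiwi', 'bar']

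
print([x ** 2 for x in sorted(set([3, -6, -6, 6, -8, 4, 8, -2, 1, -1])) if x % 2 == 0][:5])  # [64, 36, 4, 16, 36]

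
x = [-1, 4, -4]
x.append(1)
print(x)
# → [-1, 4, -4, 1]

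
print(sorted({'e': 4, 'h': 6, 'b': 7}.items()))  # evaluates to [('b', 7), ('e', 4), ('h', 6)]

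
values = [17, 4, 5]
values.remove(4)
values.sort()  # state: [5, 17]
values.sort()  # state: [5, 17]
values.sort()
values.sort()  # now [5, 17]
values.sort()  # [5, 17]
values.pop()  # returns 17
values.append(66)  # [5, 66]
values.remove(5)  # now [66]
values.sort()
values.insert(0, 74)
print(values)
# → [74, 66]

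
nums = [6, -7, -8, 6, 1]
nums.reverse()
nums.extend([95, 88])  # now [1, 6, -8, -7, 6, 95, 88]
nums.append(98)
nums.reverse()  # [98, 88, 95, 6, -7, -8, 6, 1]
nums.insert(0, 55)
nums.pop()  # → 1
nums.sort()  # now [-8, -7, 6, 6, 55, 88, 95, 98]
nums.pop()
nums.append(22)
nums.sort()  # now [-8, -7, 6, 6, 22, 55, 88, 95]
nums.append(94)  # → [-8, -7, 6, 6, 22, 55, 88, 95, 94]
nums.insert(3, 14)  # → [-8, -7, 6, 14, 6, 22, 55, 88, 95, 94]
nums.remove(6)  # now [-8, -7, 14, 6, 22, 55, 88, 95, 94]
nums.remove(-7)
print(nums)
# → [-8, 14, 6, 22, 55, 88, 95, 94]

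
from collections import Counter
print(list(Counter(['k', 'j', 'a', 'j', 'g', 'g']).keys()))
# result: ['k', 'j', 'a', 'g']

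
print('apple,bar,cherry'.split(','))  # ['apple', 'bar', 'cherry']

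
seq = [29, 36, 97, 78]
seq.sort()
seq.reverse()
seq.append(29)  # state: [97, 78, 36, 29, 29]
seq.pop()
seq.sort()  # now [29, 36, 78, 97]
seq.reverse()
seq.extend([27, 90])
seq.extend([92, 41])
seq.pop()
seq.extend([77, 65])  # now [97, 78, 36, 29, 27, 90, 92, 77, 65]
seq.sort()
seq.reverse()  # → [97, 92, 90, 78, 77, 65, 36, 29, 27]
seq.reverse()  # [27, 29, 36, 65, 77, 78, 90, 92, 97]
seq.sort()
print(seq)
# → [27, 29, 36, 65, 77, 78, 90, 92, 97]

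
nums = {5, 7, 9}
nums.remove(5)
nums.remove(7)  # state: {9}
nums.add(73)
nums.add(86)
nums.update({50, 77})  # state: {9, 50, 73, 77, 86}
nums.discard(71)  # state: {9, 50, 73, 77, 86}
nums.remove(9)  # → {50, 73, 77, 86}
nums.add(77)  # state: {50, 73, 77, 86}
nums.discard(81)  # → {50, 73, 77, 86}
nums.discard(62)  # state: {50, 73, 77, 86}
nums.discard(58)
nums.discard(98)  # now {50, 73, 77, 86}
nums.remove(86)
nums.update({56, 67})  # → {50, 56, 67, 73, 77}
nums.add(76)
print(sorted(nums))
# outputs [50, 56, 67, 73, 76, 77]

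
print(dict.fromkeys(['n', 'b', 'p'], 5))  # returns {'n': 5, 'b': 5, 'p': 5}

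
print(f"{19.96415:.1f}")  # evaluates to 20.0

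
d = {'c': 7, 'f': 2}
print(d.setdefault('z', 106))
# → 106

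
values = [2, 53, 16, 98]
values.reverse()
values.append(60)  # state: [98, 16, 53, 2, 60]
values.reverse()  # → [60, 2, 53, 16, 98]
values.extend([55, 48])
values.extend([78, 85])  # [60, 2, 53, 16, 98, 55, 48, 78, 85]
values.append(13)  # [60, 2, 53, 16, 98, 55, 48, 78, 85, 13]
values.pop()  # 13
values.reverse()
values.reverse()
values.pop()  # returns 85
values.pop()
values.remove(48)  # [60, 2, 53, 16, 98, 55]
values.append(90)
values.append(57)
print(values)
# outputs [60, 2, 53, 16, 98, 55, 90, 57]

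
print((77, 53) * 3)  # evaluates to (77, 53, 77, 53, 77, 53)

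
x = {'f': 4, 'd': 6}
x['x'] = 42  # {'f': 4, 'd': 6, 'x': 42}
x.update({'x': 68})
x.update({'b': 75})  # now {'f': 4, 'd': 6, 'x': 68, 'b': 75}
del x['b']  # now {'f': 4, 'd': 6, 'x': 68}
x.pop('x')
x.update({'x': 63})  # {'f': 4, 'd': 6, 'x': 63}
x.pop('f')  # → 4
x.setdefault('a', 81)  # 81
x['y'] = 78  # {'d': 6, 'x': 63, 'a': 81, 'y': 78}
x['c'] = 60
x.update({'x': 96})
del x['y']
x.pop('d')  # 6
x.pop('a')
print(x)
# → {'x': 96, 'c': 60}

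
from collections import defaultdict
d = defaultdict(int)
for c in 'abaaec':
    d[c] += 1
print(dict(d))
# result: {'a': 3, 'b': 1, 'e': 1, 'c': 1}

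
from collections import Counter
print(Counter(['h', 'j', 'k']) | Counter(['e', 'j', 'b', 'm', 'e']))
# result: Counter({'e': 2, 'h': 1, 'j': 1, 'k': 1, 'b': 1, 'm': 1})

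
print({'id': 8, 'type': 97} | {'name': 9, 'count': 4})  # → {'id': 8, 'type': 97, 'name': 9, 'count': 4}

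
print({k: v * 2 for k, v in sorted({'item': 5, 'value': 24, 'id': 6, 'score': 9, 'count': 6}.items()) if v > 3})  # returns {'count': 12, 'id': 12, 'item': 10, 'score': 18, 'value': 48}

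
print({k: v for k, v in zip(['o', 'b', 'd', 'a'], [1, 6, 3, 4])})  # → {'o': 1, 'b': 6, 'd': 3, 'a': 4}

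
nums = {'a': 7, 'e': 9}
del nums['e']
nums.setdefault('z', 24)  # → 24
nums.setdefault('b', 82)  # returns 82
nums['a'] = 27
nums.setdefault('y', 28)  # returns 28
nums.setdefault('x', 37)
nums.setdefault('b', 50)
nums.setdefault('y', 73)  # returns 28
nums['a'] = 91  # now {'a': 91, 'z': 24, 'b': 82, 'y': 28, 'x': 37}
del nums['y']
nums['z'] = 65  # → {'a': 91, 'z': 65, 'b': 82, 'x': 37}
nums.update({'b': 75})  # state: {'a': 91, 'z': 65, 'b': 75, 'x': 37}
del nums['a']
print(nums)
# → {'z': 65, 'b': 75, 'x': 37}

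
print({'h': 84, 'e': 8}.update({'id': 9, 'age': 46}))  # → None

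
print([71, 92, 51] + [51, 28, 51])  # [71, 92, 51, 51, 28, 51]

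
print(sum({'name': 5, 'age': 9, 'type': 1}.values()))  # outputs 15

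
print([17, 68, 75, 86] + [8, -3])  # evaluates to [17, 68, 75, 86, 8, -3]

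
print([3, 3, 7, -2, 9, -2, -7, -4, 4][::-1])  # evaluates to [4, -4, -7, -2, 9, -2, 7, 3, 3]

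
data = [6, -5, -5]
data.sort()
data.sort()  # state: [-5, -5, 6]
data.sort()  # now [-5, -5, 6]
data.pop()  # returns 6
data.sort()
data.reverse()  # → [-5, -5]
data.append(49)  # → [-5, -5, 49]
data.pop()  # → 49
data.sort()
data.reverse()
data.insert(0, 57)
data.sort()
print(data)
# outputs [-5, -5, 57]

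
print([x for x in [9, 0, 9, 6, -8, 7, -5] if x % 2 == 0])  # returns [0, 6, -8]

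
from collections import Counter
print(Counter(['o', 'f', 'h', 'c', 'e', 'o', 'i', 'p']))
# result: Counter({'o': 2, 'f': 1, 'h': 1, 'c': 1, 'e': 1, 'i': 1, 'p': 1})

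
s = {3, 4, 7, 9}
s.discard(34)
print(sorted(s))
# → [3, 4, 7, 9]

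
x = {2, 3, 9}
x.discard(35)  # {2, 3, 9}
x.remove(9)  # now {2, 3}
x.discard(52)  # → {2, 3}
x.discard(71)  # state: {2, 3}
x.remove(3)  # {2}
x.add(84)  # {2, 84}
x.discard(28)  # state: {2, 84}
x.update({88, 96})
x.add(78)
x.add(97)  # {2, 78, 84, 88, 96, 97}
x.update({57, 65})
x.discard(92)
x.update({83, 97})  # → {2, 57, 65, 78, 83, 84, 88, 96, 97}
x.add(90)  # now {2, 57, 65, 78, 83, 84, 88, 90, 96, 97}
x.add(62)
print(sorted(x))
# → [2, 57, 62, 65, 78, 83, 84, 88, 90, 96, 97]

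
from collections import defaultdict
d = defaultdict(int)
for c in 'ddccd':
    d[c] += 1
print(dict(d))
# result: {'d': 3, 'c': 2}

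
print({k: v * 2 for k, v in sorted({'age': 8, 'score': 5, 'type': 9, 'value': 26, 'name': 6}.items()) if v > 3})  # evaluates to {'age': 16, 'name': 12, 'score': 10, 'type': 18, 'value': 52}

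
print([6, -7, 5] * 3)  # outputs [6, -7, 5, 6, -7, 5, 6, -7, 5]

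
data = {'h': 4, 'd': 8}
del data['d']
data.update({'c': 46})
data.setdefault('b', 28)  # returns 28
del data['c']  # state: {'h': 4, 'b': 28}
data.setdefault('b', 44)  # 28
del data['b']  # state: {'h': 4}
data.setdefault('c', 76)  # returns 76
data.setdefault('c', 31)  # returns 76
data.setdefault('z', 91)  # 91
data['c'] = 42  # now {'h': 4, 'c': 42, 'z': 91}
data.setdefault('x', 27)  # 27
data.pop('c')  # 42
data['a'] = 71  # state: {'h': 4, 'z': 91, 'x': 27, 'a': 71}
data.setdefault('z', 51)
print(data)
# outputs {'h': 4, 'z': 91, 'x': 27, 'a': 71}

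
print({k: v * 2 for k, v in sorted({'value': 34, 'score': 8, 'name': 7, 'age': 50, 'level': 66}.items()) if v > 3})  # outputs {'age': 100, 'level': 132, 'name': 14, 'score': 16, 'value': 68}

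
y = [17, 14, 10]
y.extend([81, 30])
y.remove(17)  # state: [14, 10, 81, 30]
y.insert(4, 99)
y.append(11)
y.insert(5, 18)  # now [14, 10, 81, 30, 99, 18, 11]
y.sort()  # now [10, 11, 14, 18, 30, 81, 99]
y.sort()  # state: [10, 11, 14, 18, 30, 81, 99]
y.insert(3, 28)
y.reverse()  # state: [99, 81, 30, 18, 28, 14, 11, 10]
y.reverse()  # [10, 11, 14, 28, 18, 30, 81, 99]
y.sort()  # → [10, 11, 14, 18, 28, 30, 81, 99]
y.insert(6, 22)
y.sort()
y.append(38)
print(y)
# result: [10, 11, 14, 18, 22, 28, 30, 81, 99, 38]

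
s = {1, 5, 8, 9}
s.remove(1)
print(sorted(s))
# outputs [5, 8, 9]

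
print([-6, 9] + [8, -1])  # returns [-6, 9, 8, -1]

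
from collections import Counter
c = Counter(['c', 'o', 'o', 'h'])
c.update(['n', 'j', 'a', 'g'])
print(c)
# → Counter({'o': 2, 'c': 1, 'h': 1, 'n': 1, 'j': 1, 'a': 1, 'g': 1})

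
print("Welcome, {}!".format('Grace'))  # Welcome, Grace!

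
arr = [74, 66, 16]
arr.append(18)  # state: [74, 66, 16, 18]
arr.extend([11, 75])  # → [74, 66, 16, 18, 11, 75]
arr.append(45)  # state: [74, 66, 16, 18, 11, 75, 45]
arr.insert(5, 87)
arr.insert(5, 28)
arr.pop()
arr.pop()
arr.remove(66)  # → [74, 16, 18, 11, 28, 87]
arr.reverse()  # [87, 28, 11, 18, 16, 74]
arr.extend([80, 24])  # [87, 28, 11, 18, 16, 74, 80, 24]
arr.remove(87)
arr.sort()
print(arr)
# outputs [11, 16, 18, 24, 28, 74, 80]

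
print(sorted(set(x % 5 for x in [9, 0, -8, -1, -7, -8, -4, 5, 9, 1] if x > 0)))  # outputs [0, 1, 4]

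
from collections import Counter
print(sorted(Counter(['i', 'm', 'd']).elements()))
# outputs ['d', 'i', 'm']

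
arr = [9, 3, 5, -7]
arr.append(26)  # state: [9, 3, 5, -7, 26]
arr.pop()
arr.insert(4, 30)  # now [9, 3, 5, -7, 30]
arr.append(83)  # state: [9, 3, 5, -7, 30, 83]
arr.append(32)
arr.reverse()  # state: [32, 83, 30, -7, 5, 3, 9]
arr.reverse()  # [9, 3, 5, -7, 30, 83, 32]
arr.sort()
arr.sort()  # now [-7, 3, 5, 9, 30, 32, 83]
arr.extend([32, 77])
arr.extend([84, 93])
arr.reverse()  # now [93, 84, 77, 32, 83, 32, 30, 9, 5, 3, -7]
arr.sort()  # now [-7, 3, 5, 9, 30, 32, 32, 77, 83, 84, 93]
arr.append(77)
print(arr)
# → [-7, 3, 5, 9, 30, 32, 32, 77, 83, 84, 93, 77]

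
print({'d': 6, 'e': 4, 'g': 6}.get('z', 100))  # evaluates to 100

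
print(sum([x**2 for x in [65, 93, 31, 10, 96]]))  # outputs 23151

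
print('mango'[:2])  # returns ma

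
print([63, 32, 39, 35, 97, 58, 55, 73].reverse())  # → None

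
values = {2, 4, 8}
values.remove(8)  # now {2, 4}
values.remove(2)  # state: {4}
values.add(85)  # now {4, 85}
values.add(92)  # {4, 85, 92}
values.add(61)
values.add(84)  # {4, 61, 84, 85, 92}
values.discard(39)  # {4, 61, 84, 85, 92}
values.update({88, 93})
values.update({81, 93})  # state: {4, 61, 81, 84, 85, 88, 92, 93}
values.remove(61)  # {4, 81, 84, 85, 88, 92, 93}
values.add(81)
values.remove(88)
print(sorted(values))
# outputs [4, 81, 84, 85, 92, 93]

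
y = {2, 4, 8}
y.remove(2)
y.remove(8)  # {4}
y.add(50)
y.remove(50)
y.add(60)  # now {4, 60}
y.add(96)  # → {4, 60, 96}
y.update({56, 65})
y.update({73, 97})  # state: {4, 56, 60, 65, 73, 96, 97}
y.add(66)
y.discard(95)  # {4, 56, 60, 65, 66, 73, 96, 97}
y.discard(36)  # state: {4, 56, 60, 65, 66, 73, 96, 97}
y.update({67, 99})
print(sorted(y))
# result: [4, 56, 60, 65, 66, 67, 73, 96, 97, 99]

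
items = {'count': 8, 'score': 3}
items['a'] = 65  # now {'count': 8, 'score': 3, 'a': 65}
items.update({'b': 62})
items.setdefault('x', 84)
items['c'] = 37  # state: {'count': 8, 'score': 3, 'a': 65, 'b': 62, 'x': 84, 'c': 37}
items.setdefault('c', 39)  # 37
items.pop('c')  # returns 37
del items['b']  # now {'count': 8, 'score': 3, 'a': 65, 'x': 84}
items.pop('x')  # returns 84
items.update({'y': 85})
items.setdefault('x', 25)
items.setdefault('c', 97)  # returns 97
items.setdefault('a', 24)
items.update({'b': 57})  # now {'count': 8, 'score': 3, 'a': 65, 'y': 85, 'x': 25, 'c': 97, 'b': 57}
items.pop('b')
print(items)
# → {'count': 8, 'score': 3, 'a': 65, 'y': 85, 'x': 25, 'c': 97}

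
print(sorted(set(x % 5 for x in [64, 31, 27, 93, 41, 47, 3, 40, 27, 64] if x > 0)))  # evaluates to [0, 1, 2, 3, 4]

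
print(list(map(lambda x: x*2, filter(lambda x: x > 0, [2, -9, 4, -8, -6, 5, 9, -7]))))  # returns [4, 8, 10, 18]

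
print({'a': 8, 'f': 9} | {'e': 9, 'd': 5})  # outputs {'a': 8, 'f': 9, 'e': 9, 'd': 5}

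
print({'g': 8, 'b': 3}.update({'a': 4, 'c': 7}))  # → None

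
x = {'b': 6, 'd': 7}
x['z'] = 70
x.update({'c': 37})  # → {'b': 6, 'd': 7, 'z': 70, 'c': 37}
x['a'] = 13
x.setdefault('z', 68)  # 70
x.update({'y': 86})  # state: {'b': 6, 'd': 7, 'z': 70, 'c': 37, 'a': 13, 'y': 86}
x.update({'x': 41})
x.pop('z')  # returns 70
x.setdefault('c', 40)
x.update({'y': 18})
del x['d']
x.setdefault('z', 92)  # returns 92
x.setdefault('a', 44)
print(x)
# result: {'b': 6, 'c': 37, 'a': 13, 'y': 18, 'x': 41, 'z': 92}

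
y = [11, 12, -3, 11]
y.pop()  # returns 11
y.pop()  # -3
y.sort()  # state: [11, 12]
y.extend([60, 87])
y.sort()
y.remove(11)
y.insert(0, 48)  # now [48, 12, 60, 87]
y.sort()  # [12, 48, 60, 87]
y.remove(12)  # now [48, 60, 87]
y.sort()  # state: [48, 60, 87]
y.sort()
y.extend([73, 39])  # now [48, 60, 87, 73, 39]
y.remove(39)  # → [48, 60, 87, 73]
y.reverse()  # [73, 87, 60, 48]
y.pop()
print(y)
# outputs [73, 87, 60]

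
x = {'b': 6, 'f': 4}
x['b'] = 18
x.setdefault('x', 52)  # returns 52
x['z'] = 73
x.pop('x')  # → 52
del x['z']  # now {'b': 18, 'f': 4}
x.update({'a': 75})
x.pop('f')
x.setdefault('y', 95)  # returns 95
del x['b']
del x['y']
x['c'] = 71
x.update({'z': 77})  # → {'a': 75, 'c': 71, 'z': 77}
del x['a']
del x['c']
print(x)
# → {'z': 77}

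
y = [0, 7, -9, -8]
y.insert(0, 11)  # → [11, 0, 7, -9, -8]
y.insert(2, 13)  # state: [11, 0, 13, 7, -9, -8]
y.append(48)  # [11, 0, 13, 7, -9, -8, 48]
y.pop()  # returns 48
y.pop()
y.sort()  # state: [-9, 0, 7, 11, 13]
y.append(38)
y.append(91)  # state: [-9, 0, 7, 11, 13, 38, 91]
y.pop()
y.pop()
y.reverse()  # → [13, 11, 7, 0, -9]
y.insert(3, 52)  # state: [13, 11, 7, 52, 0, -9]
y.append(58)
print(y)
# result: [13, 11, 7, 52, 0, -9, 58]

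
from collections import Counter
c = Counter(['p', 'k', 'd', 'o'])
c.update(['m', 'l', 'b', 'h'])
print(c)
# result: Counter({'p': 1, 'k': 1, 'd': 1, 'o': 1, 'm': 1, 'l': 1, 'b': 1, 'h': 1})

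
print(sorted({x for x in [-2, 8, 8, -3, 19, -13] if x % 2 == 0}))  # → [-2, 8]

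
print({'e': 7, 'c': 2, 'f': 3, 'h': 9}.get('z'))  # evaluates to None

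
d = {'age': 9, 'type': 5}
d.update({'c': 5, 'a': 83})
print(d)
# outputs {'age': 9, 'type': 5, 'c': 5, 'a': 83}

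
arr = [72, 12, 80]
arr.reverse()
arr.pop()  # 72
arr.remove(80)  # [12]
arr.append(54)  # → [12, 54]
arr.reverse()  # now [54, 12]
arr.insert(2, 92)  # [54, 12, 92]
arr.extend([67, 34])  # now [54, 12, 92, 67, 34]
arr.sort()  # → [12, 34, 54, 67, 92]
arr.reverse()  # [92, 67, 54, 34, 12]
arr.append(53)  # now [92, 67, 54, 34, 12, 53]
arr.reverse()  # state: [53, 12, 34, 54, 67, 92]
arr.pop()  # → 92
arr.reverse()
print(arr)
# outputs [67, 54, 34, 12, 53]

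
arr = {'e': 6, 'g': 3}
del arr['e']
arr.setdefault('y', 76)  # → 76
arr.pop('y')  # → 76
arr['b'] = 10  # {'g': 3, 'b': 10}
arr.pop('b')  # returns 10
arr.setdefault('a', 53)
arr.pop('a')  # 53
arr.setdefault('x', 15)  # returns 15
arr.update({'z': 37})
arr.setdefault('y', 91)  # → 91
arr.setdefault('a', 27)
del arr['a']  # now {'g': 3, 'x': 15, 'z': 37, 'y': 91}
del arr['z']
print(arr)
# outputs {'g': 3, 'x': 15, 'y': 91}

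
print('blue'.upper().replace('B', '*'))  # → *LUE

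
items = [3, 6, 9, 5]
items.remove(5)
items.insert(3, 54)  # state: [3, 6, 9, 54]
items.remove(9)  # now [3, 6, 54]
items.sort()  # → [3, 6, 54]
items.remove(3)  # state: [6, 54]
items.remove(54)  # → [6]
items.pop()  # 6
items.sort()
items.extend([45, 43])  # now [45, 43]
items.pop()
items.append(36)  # [45, 36]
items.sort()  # [36, 45]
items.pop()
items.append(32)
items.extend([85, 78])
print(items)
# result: [36, 32, 85, 78]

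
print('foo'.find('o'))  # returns 1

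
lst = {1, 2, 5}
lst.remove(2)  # {1, 5}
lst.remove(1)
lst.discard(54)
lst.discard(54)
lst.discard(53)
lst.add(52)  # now {5, 52}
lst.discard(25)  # {5, 52}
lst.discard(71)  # {5, 52}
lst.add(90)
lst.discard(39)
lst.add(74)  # {5, 52, 74, 90}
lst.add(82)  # {5, 52, 74, 82, 90}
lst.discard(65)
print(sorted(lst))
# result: [5, 52, 74, 82, 90]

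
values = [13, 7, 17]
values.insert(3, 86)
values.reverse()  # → [86, 17, 7, 13]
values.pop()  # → 13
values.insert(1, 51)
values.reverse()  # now [7, 17, 51, 86]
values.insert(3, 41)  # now [7, 17, 51, 41, 86]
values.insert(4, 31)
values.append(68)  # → [7, 17, 51, 41, 31, 86, 68]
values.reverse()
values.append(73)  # [68, 86, 31, 41, 51, 17, 7, 73]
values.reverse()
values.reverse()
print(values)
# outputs [68, 86, 31, 41, 51, 17, 7, 73]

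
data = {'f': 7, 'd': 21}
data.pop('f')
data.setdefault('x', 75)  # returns 75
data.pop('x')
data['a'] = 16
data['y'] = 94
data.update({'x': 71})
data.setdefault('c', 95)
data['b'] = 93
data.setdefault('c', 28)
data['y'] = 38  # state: {'d': 21, 'a': 16, 'y': 38, 'x': 71, 'c': 95, 'b': 93}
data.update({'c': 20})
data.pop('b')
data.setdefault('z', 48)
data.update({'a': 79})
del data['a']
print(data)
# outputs {'d': 21, 'y': 38, 'x': 71, 'c': 20, 'z': 48}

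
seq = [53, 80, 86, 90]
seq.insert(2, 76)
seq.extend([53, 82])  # [53, 80, 76, 86, 90, 53, 82]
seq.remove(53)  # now [80, 76, 86, 90, 53, 82]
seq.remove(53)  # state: [80, 76, 86, 90, 82]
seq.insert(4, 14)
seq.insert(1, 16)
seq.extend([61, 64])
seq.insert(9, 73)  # [80, 16, 76, 86, 90, 14, 82, 61, 64, 73]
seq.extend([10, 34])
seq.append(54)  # [80, 16, 76, 86, 90, 14, 82, 61, 64, 73, 10, 34, 54]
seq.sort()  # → [10, 14, 16, 34, 54, 61, 64, 73, 76, 80, 82, 86, 90]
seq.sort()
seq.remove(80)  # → [10, 14, 16, 34, 54, 61, 64, 73, 76, 82, 86, 90]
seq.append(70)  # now [10, 14, 16, 34, 54, 61, 64, 73, 76, 82, 86, 90, 70]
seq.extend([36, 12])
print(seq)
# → [10, 14, 16, 34, 54, 61, 64, 73, 76, 82, 86, 90, 70, 36, 12]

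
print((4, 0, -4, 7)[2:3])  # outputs (-4,)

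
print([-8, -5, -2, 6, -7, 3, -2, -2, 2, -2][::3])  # [-8, 6, -2, -2]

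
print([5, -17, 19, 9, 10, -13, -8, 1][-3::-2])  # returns [-13, 9, -17]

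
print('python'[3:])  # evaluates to hon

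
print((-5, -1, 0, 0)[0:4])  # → (-5, -1, 0, 0)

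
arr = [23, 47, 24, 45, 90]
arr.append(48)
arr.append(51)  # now [23, 47, 24, 45, 90, 48, 51]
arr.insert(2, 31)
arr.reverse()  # [51, 48, 90, 45, 24, 31, 47, 23]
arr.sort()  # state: [23, 24, 31, 45, 47, 48, 51, 90]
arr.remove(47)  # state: [23, 24, 31, 45, 48, 51, 90]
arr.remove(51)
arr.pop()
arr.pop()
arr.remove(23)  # [24, 31, 45]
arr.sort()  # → [24, 31, 45]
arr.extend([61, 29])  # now [24, 31, 45, 61, 29]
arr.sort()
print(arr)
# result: [24, 29, 31, 45, 61]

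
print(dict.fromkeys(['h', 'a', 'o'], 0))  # {'h': 0, 'a': 0, 'o': 0}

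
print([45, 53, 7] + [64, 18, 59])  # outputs [45, 53, 7, 64, 18, 59]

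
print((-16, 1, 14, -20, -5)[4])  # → -5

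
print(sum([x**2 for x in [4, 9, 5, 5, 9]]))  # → 228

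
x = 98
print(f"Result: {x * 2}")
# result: Result: 196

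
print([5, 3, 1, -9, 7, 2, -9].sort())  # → None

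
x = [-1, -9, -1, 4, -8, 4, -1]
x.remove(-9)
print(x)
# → [-1, -1, 4, -8, 4, -1]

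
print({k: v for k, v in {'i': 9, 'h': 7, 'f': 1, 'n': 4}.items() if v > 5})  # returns {'i': 9, 'h': 7}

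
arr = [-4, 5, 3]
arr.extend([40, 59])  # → [-4, 5, 3, 40, 59]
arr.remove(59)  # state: [-4, 5, 3, 40]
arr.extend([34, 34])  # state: [-4, 5, 3, 40, 34, 34]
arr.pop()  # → 34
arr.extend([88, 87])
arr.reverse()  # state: [87, 88, 34, 40, 3, 5, -4]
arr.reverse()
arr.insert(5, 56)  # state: [-4, 5, 3, 40, 34, 56, 88, 87]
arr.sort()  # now [-4, 3, 5, 34, 40, 56, 87, 88]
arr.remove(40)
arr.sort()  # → [-4, 3, 5, 34, 56, 87, 88]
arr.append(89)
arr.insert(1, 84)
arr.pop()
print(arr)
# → [-4, 84, 3, 5, 34, 56, 87, 88]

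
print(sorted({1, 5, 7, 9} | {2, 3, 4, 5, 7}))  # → [1, 2, 3, 4, 5, 7, 9]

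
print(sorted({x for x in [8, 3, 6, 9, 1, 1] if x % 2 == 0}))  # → [6, 8]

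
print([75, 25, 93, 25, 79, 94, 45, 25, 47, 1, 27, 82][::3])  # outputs [75, 25, 45, 1]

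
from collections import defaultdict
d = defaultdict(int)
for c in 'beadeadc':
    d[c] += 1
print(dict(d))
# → {'b': 1, 'e': 2, 'a': 2, 'd': 2, 'c': 1}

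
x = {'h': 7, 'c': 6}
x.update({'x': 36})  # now {'h': 7, 'c': 6, 'x': 36}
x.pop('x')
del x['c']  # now {'h': 7}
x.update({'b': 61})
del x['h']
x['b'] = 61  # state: {'b': 61}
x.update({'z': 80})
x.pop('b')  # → 61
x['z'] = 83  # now {'z': 83}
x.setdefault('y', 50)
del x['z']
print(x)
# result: {'y': 50}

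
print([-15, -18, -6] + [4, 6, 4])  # [-15, -18, -6, 4, 6, 4]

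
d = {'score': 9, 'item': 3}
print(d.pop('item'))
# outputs 3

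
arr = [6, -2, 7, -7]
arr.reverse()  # [-7, 7, -2, 6]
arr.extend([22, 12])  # [-7, 7, -2, 6, 22, 12]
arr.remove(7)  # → [-7, -2, 6, 22, 12]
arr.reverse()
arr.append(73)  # [12, 22, 6, -2, -7, 73]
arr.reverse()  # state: [73, -7, -2, 6, 22, 12]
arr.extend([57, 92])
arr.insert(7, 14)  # [73, -7, -2, 6, 22, 12, 57, 14, 92]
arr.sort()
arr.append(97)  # [-7, -2, 6, 12, 14, 22, 57, 73, 92, 97]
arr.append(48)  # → [-7, -2, 6, 12, 14, 22, 57, 73, 92, 97, 48]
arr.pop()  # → 48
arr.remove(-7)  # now [-2, 6, 12, 14, 22, 57, 73, 92, 97]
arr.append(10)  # [-2, 6, 12, 14, 22, 57, 73, 92, 97, 10]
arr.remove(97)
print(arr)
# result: [-2, 6, 12, 14, 22, 57, 73, 92, 10]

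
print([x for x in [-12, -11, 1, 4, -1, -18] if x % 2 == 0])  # [-12, 4, -18]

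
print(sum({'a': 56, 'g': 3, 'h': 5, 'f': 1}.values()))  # 65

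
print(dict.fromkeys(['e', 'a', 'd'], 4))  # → {'e': 4, 'a': 4, 'd': 4}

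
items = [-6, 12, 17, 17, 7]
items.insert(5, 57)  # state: [-6, 12, 17, 17, 7, 57]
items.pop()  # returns 57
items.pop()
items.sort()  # [-6, 12, 17, 17]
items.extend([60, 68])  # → [-6, 12, 17, 17, 60, 68]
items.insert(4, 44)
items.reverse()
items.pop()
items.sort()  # [12, 17, 17, 44, 60, 68]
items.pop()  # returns 68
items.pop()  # 60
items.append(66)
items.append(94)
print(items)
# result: [12, 17, 17, 44, 66, 94]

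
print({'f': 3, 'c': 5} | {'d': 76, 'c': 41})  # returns {'f': 3, 'c': 41, 'd': 76}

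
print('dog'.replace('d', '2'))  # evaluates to 2og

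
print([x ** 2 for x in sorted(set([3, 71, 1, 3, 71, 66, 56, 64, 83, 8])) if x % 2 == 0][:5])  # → [64, 3136, 4096, 4356]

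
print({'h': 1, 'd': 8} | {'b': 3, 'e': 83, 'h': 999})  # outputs {'h': 999, 'd': 8, 'b': 3, 'e': 83}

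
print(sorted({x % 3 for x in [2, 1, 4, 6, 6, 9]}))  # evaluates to [0, 1, 2]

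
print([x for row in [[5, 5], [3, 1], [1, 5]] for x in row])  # [5, 5, 3, 1, 1, 5]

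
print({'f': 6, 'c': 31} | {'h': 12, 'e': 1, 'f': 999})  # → {'f': 999, 'c': 31, 'h': 12, 'e': 1}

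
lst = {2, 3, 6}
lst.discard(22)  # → {2, 3, 6}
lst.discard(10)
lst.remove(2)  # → {3, 6}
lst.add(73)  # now {3, 6, 73}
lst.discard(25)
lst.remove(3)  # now {6, 73}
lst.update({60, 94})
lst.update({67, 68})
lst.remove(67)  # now {6, 60, 68, 73, 94}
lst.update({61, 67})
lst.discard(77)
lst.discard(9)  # {6, 60, 61, 67, 68, 73, 94}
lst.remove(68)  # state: {6, 60, 61, 67, 73, 94}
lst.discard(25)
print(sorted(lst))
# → [6, 60, 61, 67, 73, 94]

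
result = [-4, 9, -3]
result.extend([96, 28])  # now [-4, 9, -3, 96, 28]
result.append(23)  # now [-4, 9, -3, 96, 28, 23]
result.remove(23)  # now [-4, 9, -3, 96, 28]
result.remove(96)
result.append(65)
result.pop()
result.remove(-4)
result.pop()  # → 28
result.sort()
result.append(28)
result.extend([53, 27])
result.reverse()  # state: [27, 53, 28, 9, -3]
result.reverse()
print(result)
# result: [-3, 9, 28, 53, 27]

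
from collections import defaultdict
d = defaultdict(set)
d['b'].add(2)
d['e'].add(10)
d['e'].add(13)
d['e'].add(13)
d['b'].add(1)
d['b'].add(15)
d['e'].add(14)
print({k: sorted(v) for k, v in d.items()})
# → {'b': [1, 2, 15], 'e': [10, 13, 14]}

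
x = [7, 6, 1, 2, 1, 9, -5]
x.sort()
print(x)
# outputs [-5, 1, 1, 2, 6, 7, 9]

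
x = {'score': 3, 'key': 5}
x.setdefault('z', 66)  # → 66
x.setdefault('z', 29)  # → 66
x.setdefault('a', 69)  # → 69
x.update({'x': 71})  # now {'score': 3, 'key': 5, 'z': 66, 'a': 69, 'x': 71}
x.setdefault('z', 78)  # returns 66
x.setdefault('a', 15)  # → 69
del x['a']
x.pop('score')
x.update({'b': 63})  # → {'key': 5, 'z': 66, 'x': 71, 'b': 63}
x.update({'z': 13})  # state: {'key': 5, 'z': 13, 'x': 71, 'b': 63}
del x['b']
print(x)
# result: {'key': 5, 'z': 13, 'x': 71}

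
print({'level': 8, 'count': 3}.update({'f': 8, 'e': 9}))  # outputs None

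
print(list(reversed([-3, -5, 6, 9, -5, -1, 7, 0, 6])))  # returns [6, 0, 7, -1, -5, 9, 6, -5, -3]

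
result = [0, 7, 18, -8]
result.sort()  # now [-8, 0, 7, 18]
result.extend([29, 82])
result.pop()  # 82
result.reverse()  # [29, 18, 7, 0, -8]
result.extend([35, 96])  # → [29, 18, 7, 0, -8, 35, 96]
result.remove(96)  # [29, 18, 7, 0, -8, 35]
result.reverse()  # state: [35, -8, 0, 7, 18, 29]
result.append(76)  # [35, -8, 0, 7, 18, 29, 76]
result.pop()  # 76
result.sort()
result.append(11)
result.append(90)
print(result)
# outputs [-8, 0, 7, 18, 29, 35, 11, 90]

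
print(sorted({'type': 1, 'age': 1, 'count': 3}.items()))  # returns [('age', 1), ('count', 3), ('type', 1)]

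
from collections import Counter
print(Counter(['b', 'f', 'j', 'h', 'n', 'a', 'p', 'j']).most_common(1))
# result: [('j', 2)]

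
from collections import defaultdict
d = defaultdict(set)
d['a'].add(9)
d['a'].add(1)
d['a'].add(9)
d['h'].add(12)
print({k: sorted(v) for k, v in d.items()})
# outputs {'a': [1, 9], 'h': [12]}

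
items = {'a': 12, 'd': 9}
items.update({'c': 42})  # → {'a': 12, 'd': 9, 'c': 42}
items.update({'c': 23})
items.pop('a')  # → 12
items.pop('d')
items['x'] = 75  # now {'c': 23, 'x': 75}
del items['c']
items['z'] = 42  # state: {'x': 75, 'z': 42}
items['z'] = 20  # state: {'x': 75, 'z': 20}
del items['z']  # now {'x': 75}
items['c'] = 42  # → {'x': 75, 'c': 42}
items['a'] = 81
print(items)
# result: {'x': 75, 'c': 42, 'a': 81}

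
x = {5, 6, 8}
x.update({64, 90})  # {5, 6, 8, 64, 90}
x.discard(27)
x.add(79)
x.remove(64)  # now {5, 6, 8, 79, 90}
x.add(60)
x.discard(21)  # {5, 6, 8, 60, 79, 90}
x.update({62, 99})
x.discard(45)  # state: {5, 6, 8, 60, 62, 79, 90, 99}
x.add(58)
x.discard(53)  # {5, 6, 8, 58, 60, 62, 79, 90, 99}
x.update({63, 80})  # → {5, 6, 8, 58, 60, 62, 63, 79, 80, 90, 99}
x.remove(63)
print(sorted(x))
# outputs [5, 6, 8, 58, 60, 62, 79, 80, 90, 99]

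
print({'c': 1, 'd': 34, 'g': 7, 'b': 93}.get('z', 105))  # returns 105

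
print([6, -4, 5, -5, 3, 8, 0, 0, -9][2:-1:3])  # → [5, 8]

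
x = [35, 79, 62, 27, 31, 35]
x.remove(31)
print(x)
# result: [35, 79, 62, 27, 35]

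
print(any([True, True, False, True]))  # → True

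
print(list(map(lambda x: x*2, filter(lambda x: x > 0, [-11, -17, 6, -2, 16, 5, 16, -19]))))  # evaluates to [12, 32, 10, 32]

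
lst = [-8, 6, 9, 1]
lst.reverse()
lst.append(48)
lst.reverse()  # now [48, -8, 6, 9, 1]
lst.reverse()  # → [1, 9, 6, -8, 48]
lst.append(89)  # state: [1, 9, 6, -8, 48, 89]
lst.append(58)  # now [1, 9, 6, -8, 48, 89, 58]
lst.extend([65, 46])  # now [1, 9, 6, -8, 48, 89, 58, 65, 46]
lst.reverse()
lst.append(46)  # [46, 65, 58, 89, 48, -8, 6, 9, 1, 46]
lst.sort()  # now [-8, 1, 6, 9, 46, 46, 48, 58, 65, 89]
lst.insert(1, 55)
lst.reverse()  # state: [89, 65, 58, 48, 46, 46, 9, 6, 1, 55, -8]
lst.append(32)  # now [89, 65, 58, 48, 46, 46, 9, 6, 1, 55, -8, 32]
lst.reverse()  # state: [32, -8, 55, 1, 6, 9, 46, 46, 48, 58, 65, 89]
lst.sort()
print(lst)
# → [-8, 1, 6, 9, 32, 46, 46, 48, 55, 58, 65, 89]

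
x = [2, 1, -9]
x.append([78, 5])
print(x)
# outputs [2, 1, -9, [78, 5]]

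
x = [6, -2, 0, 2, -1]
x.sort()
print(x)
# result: [-2, -1, 0, 2, 6]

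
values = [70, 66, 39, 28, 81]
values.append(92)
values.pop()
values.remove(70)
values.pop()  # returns 81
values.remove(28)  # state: [66, 39]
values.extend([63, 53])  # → [66, 39, 63, 53]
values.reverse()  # [53, 63, 39, 66]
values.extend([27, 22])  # [53, 63, 39, 66, 27, 22]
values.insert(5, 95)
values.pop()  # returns 22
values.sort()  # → [27, 39, 53, 63, 66, 95]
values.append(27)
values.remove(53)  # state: [27, 39, 63, 66, 95, 27]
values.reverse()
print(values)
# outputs [27, 95, 66, 63, 39, 27]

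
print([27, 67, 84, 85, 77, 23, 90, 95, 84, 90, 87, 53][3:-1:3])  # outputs [85, 90, 90]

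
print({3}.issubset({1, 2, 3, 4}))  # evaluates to True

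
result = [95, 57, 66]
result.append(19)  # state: [95, 57, 66, 19]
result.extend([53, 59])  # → [95, 57, 66, 19, 53, 59]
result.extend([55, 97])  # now [95, 57, 66, 19, 53, 59, 55, 97]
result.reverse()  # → [97, 55, 59, 53, 19, 66, 57, 95]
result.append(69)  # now [97, 55, 59, 53, 19, 66, 57, 95, 69]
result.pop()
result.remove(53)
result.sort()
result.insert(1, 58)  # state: [19, 58, 55, 57, 59, 66, 95, 97]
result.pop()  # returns 97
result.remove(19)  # [58, 55, 57, 59, 66, 95]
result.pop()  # 95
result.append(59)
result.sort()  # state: [55, 57, 58, 59, 59, 66]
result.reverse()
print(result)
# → [66, 59, 59, 58, 57, 55]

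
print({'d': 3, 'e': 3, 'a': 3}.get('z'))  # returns None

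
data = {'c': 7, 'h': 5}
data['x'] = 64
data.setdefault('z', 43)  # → 43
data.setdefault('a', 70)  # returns 70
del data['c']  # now {'h': 5, 'x': 64, 'z': 43, 'a': 70}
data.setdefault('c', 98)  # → 98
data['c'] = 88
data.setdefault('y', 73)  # 73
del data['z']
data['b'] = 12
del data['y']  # {'h': 5, 'x': 64, 'a': 70, 'c': 88, 'b': 12}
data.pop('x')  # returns 64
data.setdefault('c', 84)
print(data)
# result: {'h': 5, 'a': 70, 'c': 88, 'b': 12}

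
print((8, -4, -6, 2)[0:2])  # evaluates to (8, -4)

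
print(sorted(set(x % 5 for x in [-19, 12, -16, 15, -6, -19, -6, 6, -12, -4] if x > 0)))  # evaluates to [0, 1, 2]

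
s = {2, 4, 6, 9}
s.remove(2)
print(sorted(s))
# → [4, 6, 9]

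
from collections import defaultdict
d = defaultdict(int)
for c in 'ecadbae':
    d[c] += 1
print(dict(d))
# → {'e': 2, 'c': 1, 'a': 2, 'd': 1, 'b': 1}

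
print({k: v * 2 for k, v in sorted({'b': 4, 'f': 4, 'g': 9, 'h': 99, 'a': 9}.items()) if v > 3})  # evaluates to {'a': 18, 'b': 8, 'f': 8, 'g': 18, 'h': 198}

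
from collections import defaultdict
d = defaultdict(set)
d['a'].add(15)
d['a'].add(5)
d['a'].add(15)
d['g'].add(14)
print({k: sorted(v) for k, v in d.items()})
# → {'a': [5, 15], 'g': [14]}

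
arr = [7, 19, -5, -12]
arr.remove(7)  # [19, -5, -12]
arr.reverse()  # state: [-12, -5, 19]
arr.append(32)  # [-12, -5, 19, 32]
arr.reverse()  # [32, 19, -5, -12]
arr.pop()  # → -12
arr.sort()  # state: [-5, 19, 32]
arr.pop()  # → 32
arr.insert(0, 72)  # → [72, -5, 19]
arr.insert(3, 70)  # [72, -5, 19, 70]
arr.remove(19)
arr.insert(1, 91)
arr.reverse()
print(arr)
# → [70, -5, 91, 72]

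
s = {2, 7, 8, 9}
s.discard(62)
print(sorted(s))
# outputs [2, 7, 8, 9]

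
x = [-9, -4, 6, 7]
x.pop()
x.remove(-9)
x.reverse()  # [6, -4]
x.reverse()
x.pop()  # 6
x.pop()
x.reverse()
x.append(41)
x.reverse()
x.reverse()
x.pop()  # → 41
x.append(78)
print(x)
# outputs [78]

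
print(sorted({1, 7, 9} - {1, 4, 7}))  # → [9]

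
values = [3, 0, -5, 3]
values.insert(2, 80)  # [3, 0, 80, -5, 3]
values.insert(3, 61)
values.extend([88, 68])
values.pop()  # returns 68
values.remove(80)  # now [3, 0, 61, -5, 3, 88]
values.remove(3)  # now [0, 61, -5, 3, 88]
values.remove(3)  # [0, 61, -5, 88]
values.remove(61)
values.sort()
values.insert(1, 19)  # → [-5, 19, 0, 88]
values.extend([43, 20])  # [-5, 19, 0, 88, 43, 20]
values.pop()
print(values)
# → [-5, 19, 0, 88, 43]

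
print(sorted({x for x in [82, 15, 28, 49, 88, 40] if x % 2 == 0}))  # [28, 40, 82, 88]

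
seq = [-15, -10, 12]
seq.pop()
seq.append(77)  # [-15, -10, 77]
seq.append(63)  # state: [-15, -10, 77, 63]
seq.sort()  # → [-15, -10, 63, 77]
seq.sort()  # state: [-15, -10, 63, 77]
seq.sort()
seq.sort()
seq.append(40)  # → [-15, -10, 63, 77, 40]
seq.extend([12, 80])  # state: [-15, -10, 63, 77, 40, 12, 80]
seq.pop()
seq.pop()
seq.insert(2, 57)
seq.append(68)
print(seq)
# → [-15, -10, 57, 63, 77, 40, 68]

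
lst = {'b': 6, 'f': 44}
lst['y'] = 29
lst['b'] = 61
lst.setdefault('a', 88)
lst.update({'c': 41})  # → {'b': 61, 'f': 44, 'y': 29, 'a': 88, 'c': 41}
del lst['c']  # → {'b': 61, 'f': 44, 'y': 29, 'a': 88}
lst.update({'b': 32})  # {'b': 32, 'f': 44, 'y': 29, 'a': 88}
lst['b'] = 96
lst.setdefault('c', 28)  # 28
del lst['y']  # {'b': 96, 'f': 44, 'a': 88, 'c': 28}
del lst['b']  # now {'f': 44, 'a': 88, 'c': 28}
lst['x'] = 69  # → {'f': 44, 'a': 88, 'c': 28, 'x': 69}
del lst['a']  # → {'f': 44, 'c': 28, 'x': 69}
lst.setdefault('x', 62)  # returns 69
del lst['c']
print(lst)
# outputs {'f': 44, 'x': 69}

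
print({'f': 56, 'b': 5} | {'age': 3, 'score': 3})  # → {'f': 56, 'b': 5, 'age': 3, 'score': 3}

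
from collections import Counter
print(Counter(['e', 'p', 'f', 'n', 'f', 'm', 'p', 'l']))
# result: Counter({'p': 2, 'f': 2, 'e': 1, 'n': 1, 'm': 1, 'l': 1})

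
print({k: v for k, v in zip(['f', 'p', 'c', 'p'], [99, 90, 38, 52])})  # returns {'f': 99, 'p': 52, 'c': 38}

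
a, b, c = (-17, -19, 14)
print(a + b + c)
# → -22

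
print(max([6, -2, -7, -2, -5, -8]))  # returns 6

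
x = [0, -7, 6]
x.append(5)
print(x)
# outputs [0, -7, 6, 5]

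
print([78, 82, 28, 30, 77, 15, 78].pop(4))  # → 77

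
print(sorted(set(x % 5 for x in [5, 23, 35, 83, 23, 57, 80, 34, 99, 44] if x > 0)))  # [0, 2, 3, 4]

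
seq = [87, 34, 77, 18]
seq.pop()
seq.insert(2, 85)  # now [87, 34, 85, 77]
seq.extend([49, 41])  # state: [87, 34, 85, 77, 49, 41]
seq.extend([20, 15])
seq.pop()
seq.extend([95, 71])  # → [87, 34, 85, 77, 49, 41, 20, 95, 71]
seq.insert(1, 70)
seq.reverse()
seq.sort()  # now [20, 34, 41, 49, 70, 71, 77, 85, 87, 95]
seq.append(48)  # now [20, 34, 41, 49, 70, 71, 77, 85, 87, 95, 48]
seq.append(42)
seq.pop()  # 42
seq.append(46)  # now [20, 34, 41, 49, 70, 71, 77, 85, 87, 95, 48, 46]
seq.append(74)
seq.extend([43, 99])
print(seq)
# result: [20, 34, 41, 49, 70, 71, 77, 85, 87, 95, 48, 46, 74, 43, 99]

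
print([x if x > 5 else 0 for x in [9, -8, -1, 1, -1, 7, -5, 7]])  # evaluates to [9, 0, 0, 0, 0, 7, 0, 7]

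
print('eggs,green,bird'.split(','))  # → ['eggs', 'green', 'bird']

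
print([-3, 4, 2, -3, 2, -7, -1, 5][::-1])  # [5, -1, -7, 2, -3, 2, 4, -3]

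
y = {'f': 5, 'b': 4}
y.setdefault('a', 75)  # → 75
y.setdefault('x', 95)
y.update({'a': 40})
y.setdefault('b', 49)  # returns 4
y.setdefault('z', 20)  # 20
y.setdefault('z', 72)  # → 20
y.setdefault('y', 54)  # 54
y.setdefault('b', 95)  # 4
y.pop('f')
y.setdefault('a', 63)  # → 40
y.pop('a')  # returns 40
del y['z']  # {'b': 4, 'x': 95, 'y': 54}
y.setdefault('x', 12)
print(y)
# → {'b': 4, 'x': 95, 'y': 54}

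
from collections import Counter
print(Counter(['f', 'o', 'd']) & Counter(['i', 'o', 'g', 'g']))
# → Counter({'o': 1})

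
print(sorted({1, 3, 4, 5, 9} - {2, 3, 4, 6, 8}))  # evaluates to [1, 5, 9]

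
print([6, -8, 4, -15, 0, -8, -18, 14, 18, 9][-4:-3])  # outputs [-18]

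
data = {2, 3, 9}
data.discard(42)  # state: {2, 3, 9}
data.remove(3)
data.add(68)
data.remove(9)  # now {2, 68}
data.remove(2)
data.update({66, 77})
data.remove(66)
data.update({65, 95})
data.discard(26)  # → {65, 68, 77, 95}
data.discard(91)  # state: {65, 68, 77, 95}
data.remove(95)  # {65, 68, 77}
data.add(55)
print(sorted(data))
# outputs [55, 65, 68, 77]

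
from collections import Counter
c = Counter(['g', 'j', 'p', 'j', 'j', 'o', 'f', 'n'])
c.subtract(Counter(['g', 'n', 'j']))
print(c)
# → Counter({'j': 2, 'p': 1, 'o': 1, 'f': 1, 'g': 0, 'n': 0})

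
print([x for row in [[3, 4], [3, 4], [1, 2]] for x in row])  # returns [3, 4, 3, 4, 1, 2]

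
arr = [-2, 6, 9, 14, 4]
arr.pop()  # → 4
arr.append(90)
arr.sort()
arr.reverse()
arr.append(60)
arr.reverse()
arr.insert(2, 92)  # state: [60, -2, 92, 6, 9, 14, 90]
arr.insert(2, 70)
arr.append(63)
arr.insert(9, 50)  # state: [60, -2, 70, 92, 6, 9, 14, 90, 63, 50]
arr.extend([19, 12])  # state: [60, -2, 70, 92, 6, 9, 14, 90, 63, 50, 19, 12]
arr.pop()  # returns 12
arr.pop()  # 19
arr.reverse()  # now [50, 63, 90, 14, 9, 6, 92, 70, -2, 60]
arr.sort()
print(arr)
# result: [-2, 6, 9, 14, 50, 60, 63, 70, 90, 92]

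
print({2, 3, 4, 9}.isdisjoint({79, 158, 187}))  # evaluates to True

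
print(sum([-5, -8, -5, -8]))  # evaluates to -26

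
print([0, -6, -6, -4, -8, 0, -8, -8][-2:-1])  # [-8]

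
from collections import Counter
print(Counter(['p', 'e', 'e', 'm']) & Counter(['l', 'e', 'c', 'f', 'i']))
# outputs Counter({'e': 1})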